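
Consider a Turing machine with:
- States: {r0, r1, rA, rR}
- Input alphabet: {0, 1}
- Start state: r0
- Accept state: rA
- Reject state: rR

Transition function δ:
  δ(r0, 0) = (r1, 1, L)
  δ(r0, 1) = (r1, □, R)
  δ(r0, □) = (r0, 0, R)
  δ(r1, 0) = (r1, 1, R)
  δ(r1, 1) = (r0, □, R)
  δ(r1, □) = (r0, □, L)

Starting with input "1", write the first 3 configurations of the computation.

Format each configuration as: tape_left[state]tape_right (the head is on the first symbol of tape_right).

Transitions applied:
Step 1: δ(r0, 1) = (r1, □, R)
Step 2: δ(r1, □) = (r0, □, L)

The first 3 configurations are:
[r0]1 ⊢ □[r1]□ ⊢ [r0]□□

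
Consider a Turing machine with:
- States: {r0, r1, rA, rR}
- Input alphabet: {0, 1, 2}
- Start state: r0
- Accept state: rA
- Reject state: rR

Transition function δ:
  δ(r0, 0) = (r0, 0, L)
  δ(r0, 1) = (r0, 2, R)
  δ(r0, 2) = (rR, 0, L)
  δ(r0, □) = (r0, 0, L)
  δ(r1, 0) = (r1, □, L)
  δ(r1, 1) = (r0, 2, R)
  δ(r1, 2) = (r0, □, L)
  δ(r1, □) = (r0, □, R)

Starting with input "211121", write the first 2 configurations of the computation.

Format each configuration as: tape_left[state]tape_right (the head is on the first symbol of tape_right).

Transitions applied:
Step 1: δ(r0, 2) = (rR, 0, L)

The first 2 configurations are:
[r0]211121 ⊢ [rR]□011121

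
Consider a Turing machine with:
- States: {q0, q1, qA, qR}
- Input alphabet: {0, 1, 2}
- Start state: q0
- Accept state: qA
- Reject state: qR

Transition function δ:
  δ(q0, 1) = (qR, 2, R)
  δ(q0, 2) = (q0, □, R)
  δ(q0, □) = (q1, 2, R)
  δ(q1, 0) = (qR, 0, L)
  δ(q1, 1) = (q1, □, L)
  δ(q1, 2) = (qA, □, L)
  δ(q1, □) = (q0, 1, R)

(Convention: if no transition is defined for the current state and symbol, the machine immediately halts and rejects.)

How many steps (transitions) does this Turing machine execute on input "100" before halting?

Execution trace:
Initial: [q0]100
Step 1: δ(q0, 1) = (qR, 2, R) → 2[qR]00

The machine reaches the reject state qR and halts.

The machine executed 1 step before halting.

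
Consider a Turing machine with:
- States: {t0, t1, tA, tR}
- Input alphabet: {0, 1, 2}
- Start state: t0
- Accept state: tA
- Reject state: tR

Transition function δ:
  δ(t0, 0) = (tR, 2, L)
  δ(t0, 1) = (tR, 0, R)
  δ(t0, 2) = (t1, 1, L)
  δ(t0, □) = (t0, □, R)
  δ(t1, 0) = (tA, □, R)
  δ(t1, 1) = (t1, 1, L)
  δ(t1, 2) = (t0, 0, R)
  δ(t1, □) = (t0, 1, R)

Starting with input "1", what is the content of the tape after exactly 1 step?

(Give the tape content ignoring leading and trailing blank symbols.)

Execution trace:
Initial: [t0]1
Step 1: δ(t0, 1) = (tR, 0, R) → 0[tR]□

The machine reaches the reject state tR and halts.

After 1 step, the tape (ignoring leading/trailing blanks) is: 0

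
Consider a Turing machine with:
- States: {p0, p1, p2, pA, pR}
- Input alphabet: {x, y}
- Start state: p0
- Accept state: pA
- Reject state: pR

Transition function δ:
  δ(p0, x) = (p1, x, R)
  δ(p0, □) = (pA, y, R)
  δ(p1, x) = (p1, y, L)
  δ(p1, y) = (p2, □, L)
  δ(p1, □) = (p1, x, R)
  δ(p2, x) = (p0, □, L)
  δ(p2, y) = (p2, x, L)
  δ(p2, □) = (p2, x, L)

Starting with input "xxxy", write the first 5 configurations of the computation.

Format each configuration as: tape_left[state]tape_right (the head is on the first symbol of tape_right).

Transitions applied:
Step 1: δ(p0, x) = (p1, x, R)
Step 2: δ(p1, x) = (p1, y, L)
Step 3: δ(p1, x) = (p1, y, L)
Step 4: δ(p1, □) = (p1, x, R)

The first 5 configurations are:
[p0]xxxy ⊢ x[p1]xxy ⊢ [p1]xyxy ⊢ [p1]□yyxy ⊢ x[p1]yyxy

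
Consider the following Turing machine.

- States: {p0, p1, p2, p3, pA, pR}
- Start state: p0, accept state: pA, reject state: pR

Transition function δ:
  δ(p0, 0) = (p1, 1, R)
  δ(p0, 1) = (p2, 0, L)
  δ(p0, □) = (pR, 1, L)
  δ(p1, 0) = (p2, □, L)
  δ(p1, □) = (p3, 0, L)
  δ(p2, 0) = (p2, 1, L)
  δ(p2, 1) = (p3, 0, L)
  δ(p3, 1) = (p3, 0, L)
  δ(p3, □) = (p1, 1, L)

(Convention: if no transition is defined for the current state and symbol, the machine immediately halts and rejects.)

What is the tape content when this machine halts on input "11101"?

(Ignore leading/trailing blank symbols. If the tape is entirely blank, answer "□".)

Execution trace:
Initial: [p0]11101
Step 1: δ(p0, 1) = (p2, 0, L) → [p2]□01101

No transition is defined for δ(p2, □). By convention the machine halts and rejects.

Final tape (ignoring leading/trailing blanks): 01101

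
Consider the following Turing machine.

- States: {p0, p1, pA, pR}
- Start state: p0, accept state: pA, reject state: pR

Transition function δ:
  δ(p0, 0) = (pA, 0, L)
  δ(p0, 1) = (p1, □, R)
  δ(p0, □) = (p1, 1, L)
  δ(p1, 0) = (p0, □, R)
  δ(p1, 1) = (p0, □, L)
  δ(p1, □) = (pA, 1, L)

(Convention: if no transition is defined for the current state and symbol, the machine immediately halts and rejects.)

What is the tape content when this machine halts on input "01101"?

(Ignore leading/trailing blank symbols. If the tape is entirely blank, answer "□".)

Execution trace:
Initial: [p0]01101
Step 1: δ(p0, 0) = (pA, 0, L) → [pA]□01101

The machine reaches the accept state pA and halts.

Final tape (ignoring leading/trailing blanks): 01101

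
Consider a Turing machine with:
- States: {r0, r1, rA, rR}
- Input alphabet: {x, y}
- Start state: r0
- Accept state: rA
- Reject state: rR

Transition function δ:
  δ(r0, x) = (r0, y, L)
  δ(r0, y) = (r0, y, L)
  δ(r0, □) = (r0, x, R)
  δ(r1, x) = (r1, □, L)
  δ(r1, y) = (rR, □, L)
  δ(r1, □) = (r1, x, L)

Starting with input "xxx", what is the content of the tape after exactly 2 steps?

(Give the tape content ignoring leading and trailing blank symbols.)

Execution trace:
Initial: [r0]xxx
Step 1: δ(r0, x) = (r0, y, L) → [r0]□yxx
Step 2: δ(r0, □) = (r0, x, R) → x[r0]yxx

After 2 steps, the tape (ignoring leading/trailing blanks) is: xyxx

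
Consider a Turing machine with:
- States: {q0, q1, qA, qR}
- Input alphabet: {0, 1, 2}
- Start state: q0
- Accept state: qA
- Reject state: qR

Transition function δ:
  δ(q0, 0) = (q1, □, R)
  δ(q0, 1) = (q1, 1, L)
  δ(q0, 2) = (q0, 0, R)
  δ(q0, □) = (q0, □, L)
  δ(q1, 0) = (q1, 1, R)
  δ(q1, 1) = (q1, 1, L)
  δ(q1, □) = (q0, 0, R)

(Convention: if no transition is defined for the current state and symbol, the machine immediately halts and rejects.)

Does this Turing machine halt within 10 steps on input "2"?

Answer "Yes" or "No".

Execution trace:
Initial: [q0]2
Step 1: δ(q0, 2) = (q0, 0, R) → 0[q0]□
Step 2: δ(q0, □) = (q0, □, L) → [q0]0□
Step 3: δ(q0, 0) = (q1, □, R) → □[q1]□
Step 4: δ(q1, □) = (q0, 0, R) → □0[q0]□
Step 5: δ(q0, □) = (q0, □, L) → □[q0]0□
Step 6: δ(q0, 0) = (q1, □, R) → □□[q1]□
Step 7: δ(q1, □) = (q0, 0, R) → □□0[q0]□
Step 8: δ(q0, □) = (q0, □, L) → □□[q0]0□
Step 9: δ(q0, 0) = (q1, □, R) → □□□[q1]□
Step 10: δ(q1, □) = (q0, 0, R) → □□□0[q0]□

The machine has not reached a halting state after 10 steps.
The machine did not halt within the 10-step bound.

Answer: No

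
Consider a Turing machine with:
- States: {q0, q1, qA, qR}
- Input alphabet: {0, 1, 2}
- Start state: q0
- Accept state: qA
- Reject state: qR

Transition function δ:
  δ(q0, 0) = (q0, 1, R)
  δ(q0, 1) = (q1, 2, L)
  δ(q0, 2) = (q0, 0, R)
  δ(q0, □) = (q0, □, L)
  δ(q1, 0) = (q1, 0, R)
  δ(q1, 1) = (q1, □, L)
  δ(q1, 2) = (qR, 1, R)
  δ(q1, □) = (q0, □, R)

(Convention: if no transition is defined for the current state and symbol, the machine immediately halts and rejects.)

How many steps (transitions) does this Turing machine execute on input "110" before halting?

Execution trace:
Initial: [q0]110
Step 1: δ(q0, 1) = (q1, 2, L) → [q1]□210
Step 2: δ(q1, □) = (q0, □, R) → □[q0]210
Step 3: δ(q0, 2) = (q0, 0, R) → □0[q0]10
Step 4: δ(q0, 1) = (q1, 2, L) → □[q1]020
Step 5: δ(q1, 0) = (q1, 0, R) → □0[q1]20
Step 6: δ(q1, 2) = (qR, 1, R) → □01[qR]0

The machine reaches the reject state qR and halts.

The machine executed 6 steps before halting.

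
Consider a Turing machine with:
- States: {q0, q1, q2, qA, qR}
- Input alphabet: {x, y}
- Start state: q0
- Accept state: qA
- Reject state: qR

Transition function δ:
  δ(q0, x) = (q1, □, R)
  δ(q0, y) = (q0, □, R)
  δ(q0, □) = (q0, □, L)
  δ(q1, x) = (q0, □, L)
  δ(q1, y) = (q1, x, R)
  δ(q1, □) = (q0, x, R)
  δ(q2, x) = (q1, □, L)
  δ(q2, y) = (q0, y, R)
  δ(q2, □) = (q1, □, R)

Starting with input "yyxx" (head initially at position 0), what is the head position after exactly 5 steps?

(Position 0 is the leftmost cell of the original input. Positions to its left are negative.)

Execution trace (head position shown):
Step 0: [q0]yyxx  (head at position 0)
Step 1: move right → □[q0]yxx  (head at position 1)
Step 2: move right → □□[q0]xx  (head at position 2)
Step 3: move right → □□□[q1]x  (head at position 3)
Step 4: move left → □□[q0]□□  (head at position 2)
Step 5: move left → □[q0]□□□  (head at position 1)

After 5 steps, the head is at position 1.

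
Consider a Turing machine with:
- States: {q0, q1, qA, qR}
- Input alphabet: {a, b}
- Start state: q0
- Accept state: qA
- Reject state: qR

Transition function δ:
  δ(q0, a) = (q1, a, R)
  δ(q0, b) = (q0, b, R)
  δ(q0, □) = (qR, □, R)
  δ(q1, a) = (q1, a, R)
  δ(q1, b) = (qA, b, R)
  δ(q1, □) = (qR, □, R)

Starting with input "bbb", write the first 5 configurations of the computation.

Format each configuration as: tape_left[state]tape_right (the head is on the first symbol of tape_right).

Transitions applied:
Step 1: δ(q0, b) = (q0, b, R)
Step 2: δ(q0, b) = (q0, b, R)
Step 3: δ(q0, b) = (q0, b, R)
Step 4: δ(q0, □) = (qR, □, R)

The first 5 configurations are:
[q0]bbb ⊢ b[q0]bb ⊢ bb[q0]b ⊢ bbb[q0]□ ⊢ bbb□[qR]□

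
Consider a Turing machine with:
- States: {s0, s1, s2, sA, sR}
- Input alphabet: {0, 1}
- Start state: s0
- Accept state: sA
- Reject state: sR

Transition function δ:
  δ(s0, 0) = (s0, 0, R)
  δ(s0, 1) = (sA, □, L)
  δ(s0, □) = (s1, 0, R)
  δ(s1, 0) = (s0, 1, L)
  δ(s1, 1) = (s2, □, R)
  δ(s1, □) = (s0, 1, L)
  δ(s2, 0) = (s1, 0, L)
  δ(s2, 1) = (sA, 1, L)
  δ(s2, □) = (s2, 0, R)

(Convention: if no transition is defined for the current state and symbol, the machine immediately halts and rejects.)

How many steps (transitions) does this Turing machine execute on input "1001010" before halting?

Execution trace:
Initial: [s0]1001010
Step 1: δ(s0, 1) = (sA, □, L) → [sA]□□001010

The machine reaches the accept state sA and halts.

The machine executed 1 step before halting.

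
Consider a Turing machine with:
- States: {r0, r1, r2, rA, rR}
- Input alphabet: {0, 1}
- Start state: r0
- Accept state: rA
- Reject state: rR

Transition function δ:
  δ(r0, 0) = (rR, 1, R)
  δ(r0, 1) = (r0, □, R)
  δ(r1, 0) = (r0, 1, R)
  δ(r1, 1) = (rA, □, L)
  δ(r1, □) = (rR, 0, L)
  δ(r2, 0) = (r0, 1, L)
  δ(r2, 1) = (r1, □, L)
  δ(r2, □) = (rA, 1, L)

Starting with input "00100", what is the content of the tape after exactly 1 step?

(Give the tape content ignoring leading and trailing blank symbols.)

Execution trace:
Initial: [r0]00100
Step 1: δ(r0, 0) = (rR, 1, R) → 1[rR]0100

The machine reaches the reject state rR and halts.

After 1 step, the tape (ignoring leading/trailing blanks) is: 10100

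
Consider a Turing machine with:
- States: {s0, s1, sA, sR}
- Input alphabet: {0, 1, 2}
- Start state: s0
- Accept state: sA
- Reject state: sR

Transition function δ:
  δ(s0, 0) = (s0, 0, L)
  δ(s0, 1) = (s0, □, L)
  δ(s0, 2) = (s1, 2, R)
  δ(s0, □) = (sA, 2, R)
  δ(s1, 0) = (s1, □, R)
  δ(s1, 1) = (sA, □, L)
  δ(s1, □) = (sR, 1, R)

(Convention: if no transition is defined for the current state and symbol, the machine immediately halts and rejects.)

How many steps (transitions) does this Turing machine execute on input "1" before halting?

Execution trace:
Initial: [s0]1
Step 1: δ(s0, 1) = (s0, □, L) → [s0]□□
Step 2: δ(s0, □) = (sA, 2, R) → 2[sA]□

The machine reaches the accept state sA and halts.

The machine executed 2 steps before halting.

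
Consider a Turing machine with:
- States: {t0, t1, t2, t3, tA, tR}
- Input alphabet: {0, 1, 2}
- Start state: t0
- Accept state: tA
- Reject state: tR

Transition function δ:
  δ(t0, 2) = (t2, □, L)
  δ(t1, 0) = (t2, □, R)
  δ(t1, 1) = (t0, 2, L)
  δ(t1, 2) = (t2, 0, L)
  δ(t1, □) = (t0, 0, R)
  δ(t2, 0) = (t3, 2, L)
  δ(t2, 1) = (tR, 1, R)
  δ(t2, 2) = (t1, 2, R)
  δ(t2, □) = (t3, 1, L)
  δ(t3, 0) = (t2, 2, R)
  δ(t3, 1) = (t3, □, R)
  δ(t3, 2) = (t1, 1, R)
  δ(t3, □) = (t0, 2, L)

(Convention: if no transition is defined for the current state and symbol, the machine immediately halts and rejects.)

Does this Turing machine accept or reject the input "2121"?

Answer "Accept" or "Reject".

Execution trace:
Initial: [t0]2121
Step 1: δ(t0, 2) = (t2, □, L) → [t2]□□121
Step 2: δ(t2, □) = (t3, 1, L) → [t3]□1□121
Step 3: δ(t3, □) = (t0, 2, L) → [t0]□21□121

No transition is defined for δ(t0, □). By convention the machine halts and rejects.

Answer: Reject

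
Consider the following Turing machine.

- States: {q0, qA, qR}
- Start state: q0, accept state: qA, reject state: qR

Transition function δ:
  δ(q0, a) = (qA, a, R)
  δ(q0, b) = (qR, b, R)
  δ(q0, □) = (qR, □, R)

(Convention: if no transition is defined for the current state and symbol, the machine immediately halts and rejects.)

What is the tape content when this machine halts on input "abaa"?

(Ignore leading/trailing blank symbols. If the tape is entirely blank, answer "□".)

Execution trace:
Initial: [q0]abaa
Step 1: δ(q0, a) = (qA, a, R) → a[qA]baa

The machine reaches the accept state qA and halts.

Final tape (ignoring leading/trailing blanks): abaa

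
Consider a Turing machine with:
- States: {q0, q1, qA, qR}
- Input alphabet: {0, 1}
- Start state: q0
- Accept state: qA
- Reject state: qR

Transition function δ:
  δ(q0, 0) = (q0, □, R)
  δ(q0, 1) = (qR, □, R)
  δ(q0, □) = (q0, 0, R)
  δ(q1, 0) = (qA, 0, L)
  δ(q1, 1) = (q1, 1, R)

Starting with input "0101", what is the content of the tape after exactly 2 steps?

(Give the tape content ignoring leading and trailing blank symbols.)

Execution trace:
Initial: [q0]0101
Step 1: δ(q0, 0) = (q0, □, R) → □[q0]101
Step 2: δ(q0, 1) = (qR, □, R) → □□[qR]01

The machine reaches the reject state qR and halts.

After 2 steps, the tape (ignoring leading/trailing blanks) is: 01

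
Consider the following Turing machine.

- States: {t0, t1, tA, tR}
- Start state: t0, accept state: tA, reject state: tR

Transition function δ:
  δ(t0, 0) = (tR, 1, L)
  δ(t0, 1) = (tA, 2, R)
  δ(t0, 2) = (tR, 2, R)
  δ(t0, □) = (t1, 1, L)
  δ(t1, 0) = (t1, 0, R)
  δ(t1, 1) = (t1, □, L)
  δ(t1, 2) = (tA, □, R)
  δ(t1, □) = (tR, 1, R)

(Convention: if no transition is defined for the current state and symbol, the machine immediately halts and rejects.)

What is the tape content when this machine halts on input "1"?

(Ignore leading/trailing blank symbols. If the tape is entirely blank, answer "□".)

Execution trace:
Initial: [t0]1
Step 1: δ(t0, 1) = (tA, 2, R) → 2[tA]□

The machine reaches the accept state tA and halts.

Final tape (ignoring leading/trailing blanks): 2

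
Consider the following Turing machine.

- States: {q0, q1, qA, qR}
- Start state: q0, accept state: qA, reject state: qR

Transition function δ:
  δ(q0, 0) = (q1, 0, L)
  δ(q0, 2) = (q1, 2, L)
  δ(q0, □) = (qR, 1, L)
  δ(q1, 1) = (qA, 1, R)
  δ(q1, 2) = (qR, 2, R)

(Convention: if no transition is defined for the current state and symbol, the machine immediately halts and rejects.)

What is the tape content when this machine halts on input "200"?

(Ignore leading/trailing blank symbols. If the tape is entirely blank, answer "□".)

Execution trace:
Initial: [q0]200
Step 1: δ(q0, 2) = (q1, 2, L) → [q1]□200

No transition is defined for δ(q1, □). By convention the machine halts and rejects.

Final tape (ignoring leading/trailing blanks): 200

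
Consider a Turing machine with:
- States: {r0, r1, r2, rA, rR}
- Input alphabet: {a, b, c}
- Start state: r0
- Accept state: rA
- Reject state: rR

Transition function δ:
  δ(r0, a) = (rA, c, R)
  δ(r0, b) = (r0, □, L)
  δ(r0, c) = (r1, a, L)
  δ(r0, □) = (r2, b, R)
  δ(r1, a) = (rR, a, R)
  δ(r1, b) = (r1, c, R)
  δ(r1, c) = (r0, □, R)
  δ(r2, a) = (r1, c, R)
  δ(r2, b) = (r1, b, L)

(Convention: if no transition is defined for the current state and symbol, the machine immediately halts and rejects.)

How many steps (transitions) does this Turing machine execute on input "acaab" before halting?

Execution trace:
Initial: [r0]acaab
Step 1: δ(r0, a) = (rA, c, R) → c[rA]caab

The machine reaches the accept state rA and halts.

The machine executed 1 step before halting.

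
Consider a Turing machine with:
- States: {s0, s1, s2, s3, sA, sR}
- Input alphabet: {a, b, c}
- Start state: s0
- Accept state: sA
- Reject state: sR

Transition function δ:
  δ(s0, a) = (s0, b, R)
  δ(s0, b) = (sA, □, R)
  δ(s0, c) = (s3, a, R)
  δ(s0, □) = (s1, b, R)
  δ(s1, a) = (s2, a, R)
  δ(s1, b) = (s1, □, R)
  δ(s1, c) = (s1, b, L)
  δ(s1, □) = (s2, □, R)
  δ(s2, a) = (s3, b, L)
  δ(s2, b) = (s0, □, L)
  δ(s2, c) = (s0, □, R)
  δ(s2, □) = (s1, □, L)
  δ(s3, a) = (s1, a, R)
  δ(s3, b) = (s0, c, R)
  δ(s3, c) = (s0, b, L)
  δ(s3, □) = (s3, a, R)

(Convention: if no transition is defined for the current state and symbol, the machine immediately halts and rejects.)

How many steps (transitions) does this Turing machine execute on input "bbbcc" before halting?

Execution trace:
Initial: [s0]bbbcc
Step 1: δ(s0, b) = (sA, □, R) → □[sA]bbcc

The machine reaches the accept state sA and halts.

The machine executed 1 step before halting.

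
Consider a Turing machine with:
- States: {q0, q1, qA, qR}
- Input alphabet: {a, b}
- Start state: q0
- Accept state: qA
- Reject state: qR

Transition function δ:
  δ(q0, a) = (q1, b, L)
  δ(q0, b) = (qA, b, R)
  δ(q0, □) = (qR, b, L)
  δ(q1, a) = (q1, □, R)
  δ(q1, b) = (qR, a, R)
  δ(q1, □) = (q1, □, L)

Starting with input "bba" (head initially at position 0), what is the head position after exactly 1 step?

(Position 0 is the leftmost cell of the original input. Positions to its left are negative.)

Execution trace (head position shown):
Step 0: [q0]bba  (head at position 0)
Step 1: move right → b[qA]ba  (head at position 1)

After 1 step, the head is at position 1.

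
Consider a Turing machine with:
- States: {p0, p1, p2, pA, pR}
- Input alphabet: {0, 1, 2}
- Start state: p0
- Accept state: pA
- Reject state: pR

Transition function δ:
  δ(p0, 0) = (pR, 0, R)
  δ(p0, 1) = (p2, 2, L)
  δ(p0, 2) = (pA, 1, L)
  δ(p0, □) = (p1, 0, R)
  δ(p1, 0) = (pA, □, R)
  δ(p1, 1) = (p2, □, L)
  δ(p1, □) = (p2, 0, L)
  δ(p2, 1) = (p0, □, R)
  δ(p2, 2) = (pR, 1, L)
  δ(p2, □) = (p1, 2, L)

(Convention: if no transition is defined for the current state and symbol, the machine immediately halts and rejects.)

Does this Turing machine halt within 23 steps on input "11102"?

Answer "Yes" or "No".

Execution trace:
Initial: [p0]11102
Step 1: δ(p0, 1) = (p2, 2, L) → [p2]□21102
Step 2: δ(p2, □) = (p1, 2, L) → [p1]□221102
Step 3: δ(p1, □) = (p2, 0, L) → [p2]□0221102
Step 4: δ(p2, □) = (p1, 2, L) → [p1]□20221102
Step 5: δ(p1, □) = (p2, 0, L) → [p2]□020221102
Step 6: δ(p2, □) = (p1, 2, L) → [p1]□2020221102
Step 7: δ(p1, □) = (p2, 0, L) → [p2]□02020221102
Step 8: δ(p2, □) = (p1, 2, L) → [p1]□202020221102
Step 9: δ(p1, □) = (p2, 0, L) → [p2]□0202020221102
Step 10: δ(p2, □) = (p1, 2, L) → [p1]□20202020221102
Step 11: δ(p1, □) = (p2, 0, L) → [p2]□020202020221102
Step 12: δ(p2, □) = (p1, 2, L) → [p1]□2020202020221102
Step 13: δ(p1, □) = (p2, 0, L) → [p2]□02020202020221102
Step 14: δ(p2, □) = (p1, 2, L) → [p1]□202020202020221102
Step 15: δ(p1, □) = (p2, 0, L) → [p2]□0202020202020221102
Step 16: δ(p2, □) = (p1, 2, L) → [p1]□20202020202020221102
Step 17: δ(p1, □) = (p2, 0, L) → [p2]□020202020202020221102
Step 18: δ(p2, □) = (p1, 2, L) → [p1]□2020202020202020221102
Step 19: δ(p1, □) = (p2, 0, L) → [p2]□02020202020202020221102
Step 20: δ(p2, □) = (p1, 2, L) → [p1]□202020202020202020221102
Step 21: δ(p1, □) = (p2, 0, L) → [p2]□0202020202020202020221102
Step 22: δ(p2, □) = (p1, 2, L) → [p1]□20202020202020202020221102
Step 23: δ(p1, □) = (p2, 0, L) → [p2]□020202020202020202020221102

The machine has not reached a halting state after 23 steps.
The machine did not halt within the 23-step bound.

Answer: No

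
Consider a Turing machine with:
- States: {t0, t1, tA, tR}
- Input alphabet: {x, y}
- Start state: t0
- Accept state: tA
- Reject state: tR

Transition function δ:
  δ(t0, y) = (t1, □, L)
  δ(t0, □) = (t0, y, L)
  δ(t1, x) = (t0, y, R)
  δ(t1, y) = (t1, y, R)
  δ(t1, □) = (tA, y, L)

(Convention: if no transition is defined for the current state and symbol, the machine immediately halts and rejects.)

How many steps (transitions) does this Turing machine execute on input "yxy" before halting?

Execution trace:
Initial: [t0]yxy
Step 1: δ(t0, y) = (t1, □, L) → [t1]□□xy
Step 2: δ(t1, □) = (tA, y, L) → [tA]□y□xy

The machine reaches the accept state tA and halts.

The machine executed 2 steps before halting.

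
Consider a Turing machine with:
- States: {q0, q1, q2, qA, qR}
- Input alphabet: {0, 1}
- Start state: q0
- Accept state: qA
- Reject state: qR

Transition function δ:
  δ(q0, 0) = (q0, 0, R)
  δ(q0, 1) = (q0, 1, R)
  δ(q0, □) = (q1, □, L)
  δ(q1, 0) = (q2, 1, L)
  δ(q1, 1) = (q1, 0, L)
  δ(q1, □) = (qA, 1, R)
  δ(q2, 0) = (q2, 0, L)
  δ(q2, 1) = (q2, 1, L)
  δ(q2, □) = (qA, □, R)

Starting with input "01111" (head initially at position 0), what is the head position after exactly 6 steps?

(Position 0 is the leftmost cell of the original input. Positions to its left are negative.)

Execution trace (head position shown):
Step 0: [q0]01111  (head at position 0)
Step 1: move right → 0[q0]1111  (head at position 1)
Step 2: move right → 01[q0]111  (head at position 2)
Step 3: move right → 011[q0]11  (head at position 3)
Step 4: move right → 0111[q0]1  (head at position 4)
Step 5: move right → 01111[q0]□  (head at position 5)
Step 6: move left → 0111[q1]1□  (head at position 4)

After 6 steps, the head is at position 4.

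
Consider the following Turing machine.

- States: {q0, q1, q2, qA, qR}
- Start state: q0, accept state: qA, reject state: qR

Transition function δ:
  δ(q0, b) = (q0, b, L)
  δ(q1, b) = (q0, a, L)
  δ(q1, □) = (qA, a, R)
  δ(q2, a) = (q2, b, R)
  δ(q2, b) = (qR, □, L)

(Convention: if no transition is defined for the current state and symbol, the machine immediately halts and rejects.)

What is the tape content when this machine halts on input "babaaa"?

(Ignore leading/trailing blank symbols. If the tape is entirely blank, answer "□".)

Execution trace:
Initial: [q0]babaaa
Step 1: δ(q0, b) = (q0, b, L) → [q0]□babaaa

No transition is defined for δ(q0, □). By convention the machine halts and rejects.

Final tape (ignoring leading/trailing blanks): babaaa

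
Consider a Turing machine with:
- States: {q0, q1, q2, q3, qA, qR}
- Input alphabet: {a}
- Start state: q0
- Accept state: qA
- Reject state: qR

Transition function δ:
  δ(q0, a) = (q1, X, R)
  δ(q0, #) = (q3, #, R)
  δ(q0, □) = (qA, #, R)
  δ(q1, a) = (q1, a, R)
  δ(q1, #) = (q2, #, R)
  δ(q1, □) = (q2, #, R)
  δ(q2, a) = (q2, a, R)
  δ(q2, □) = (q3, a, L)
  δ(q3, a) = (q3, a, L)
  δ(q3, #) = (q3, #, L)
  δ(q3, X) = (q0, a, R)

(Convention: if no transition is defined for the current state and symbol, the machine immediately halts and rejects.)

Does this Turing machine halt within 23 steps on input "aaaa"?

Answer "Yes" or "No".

Execution trace:
Initial: [q0]aaaa
Step 1: δ(q0, a) = (q1, X, R) → X[q1]aaa
Step 2: δ(q1, a) = (q1, a, R) → Xa[q1]aa
Step 3: δ(q1, a) = (q1, a, R) → Xaa[q1]a
Step 4: δ(q1, a) = (q1, a, R) → Xaaa[q1]□
Step 5: δ(q1, □) = (q2, #, R) → Xaaa#[q2]□
Step 6: δ(q2, □) = (q3, a, L) → Xaaa[q3]#a
Step 7: δ(q3, #) = (q3, #, L) → Xaa[q3]a#a
Step 8: δ(q3, a) = (q3, a, L) → Xa[q3]aa#a
Step 9: δ(q3, a) = (q3, a, L) → X[q3]aaa#a
Step 10: δ(q3, a) = (q3, a, L) → [q3]Xaaa#a
Step 11: δ(q3, X) = (q0, a, R) → a[q0]aaa#a
Step 12: δ(q0, a) = (q1, X, R) → aX[q1]aa#a
Step 13: δ(q1, a) = (q1, a, R) → aXa[q1]a#a
Step 14: δ(q1, a) = (q1, a, R) → aXaa[q1]#a
Step 15: δ(q1, #) = (q2, #, R) → aXaa#[q2]a
Step 16: δ(q2, a) = (q2, a, R) → aXaa#a[q2]□
Step 17: δ(q2, □) = (q3, a, L) → aXaa#[q3]aa
Step 18: δ(q3, a) = (q3, a, L) → aXaa[q3]#aa
Step 19: δ(q3, #) = (q3, #, L) → aXa[q3]a#aa
Step 20: δ(q3, a) = (q3, a, L) → aX[q3]aa#aa
Step 21: δ(q3, a) = (q3, a, L) → a[q3]Xaa#aa
Step 22: δ(q3, X) = (q0, a, R) → aa[q0]aa#aa
Step 23: δ(q0, a) = (q1, X, R) → aaX[q1]a#aa

The machine has not reached a halting state after 23 steps.
The machine did not halt within the 23-step bound.

Answer: No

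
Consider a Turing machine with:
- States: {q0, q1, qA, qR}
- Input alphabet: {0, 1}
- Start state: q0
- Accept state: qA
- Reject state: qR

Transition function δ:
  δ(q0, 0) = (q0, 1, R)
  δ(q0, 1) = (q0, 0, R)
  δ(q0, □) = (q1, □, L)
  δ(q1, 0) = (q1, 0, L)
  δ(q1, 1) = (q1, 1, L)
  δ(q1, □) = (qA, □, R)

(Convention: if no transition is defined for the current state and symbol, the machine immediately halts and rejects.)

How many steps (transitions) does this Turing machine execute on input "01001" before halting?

Execution trace:
Initial: [q0]01001
Step 1: δ(q0, 0) = (q0, 1, R) → 1[q0]1001
Step 2: δ(q0, 1) = (q0, 0, R) → 10[q0]001
Step 3: δ(q0, 0) = (q0, 1, R) → 101[q0]01
Step 4: δ(q0, 0) = (q0, 1, R) → 1011[q0]1
Step 5: δ(q0, 1) = (q0, 0, R) → 10110[q0]□
Step 6: δ(q0, □) = (q1, □, L) → 1011[q1]0□
Step 7: δ(q1, 0) = (q1, 0, L) → 101[q1]10□
Step 8: δ(q1, 1) = (q1, 1, L) → 10[q1]110□
Step 9: δ(q1, 1) = (q1, 1, L) → 1[q1]0110□
Step 10: δ(q1, 0) = (q1, 0, L) → [q1]10110□
Step 11: δ(q1, 1) = (q1, 1, L) → [q1]□10110□
Step 12: δ(q1, □) = (qA, □, R) → □[qA]10110□

The machine reaches the accept state qA and halts.

The machine executed 12 steps before halting.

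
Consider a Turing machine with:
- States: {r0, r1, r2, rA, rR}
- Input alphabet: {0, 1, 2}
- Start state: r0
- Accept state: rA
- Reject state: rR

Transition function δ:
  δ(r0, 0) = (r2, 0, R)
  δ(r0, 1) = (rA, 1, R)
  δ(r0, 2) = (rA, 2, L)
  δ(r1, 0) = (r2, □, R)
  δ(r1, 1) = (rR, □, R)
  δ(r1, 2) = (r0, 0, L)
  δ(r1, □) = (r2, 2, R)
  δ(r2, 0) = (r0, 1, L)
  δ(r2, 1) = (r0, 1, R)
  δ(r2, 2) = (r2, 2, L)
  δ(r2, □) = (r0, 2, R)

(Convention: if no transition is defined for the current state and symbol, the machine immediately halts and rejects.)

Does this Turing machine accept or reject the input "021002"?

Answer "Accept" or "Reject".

Execution trace:
Initial: [r0]021002
Step 1: δ(r0, 0) = (r2, 0, R) → 0[r2]21002
Step 2: δ(r2, 2) = (r2, 2, L) → [r2]021002
Step 3: δ(r2, 0) = (r0, 1, L) → [r0]□121002

No transition is defined for δ(r0, □). By convention the machine halts and rejects.

Answer: Reject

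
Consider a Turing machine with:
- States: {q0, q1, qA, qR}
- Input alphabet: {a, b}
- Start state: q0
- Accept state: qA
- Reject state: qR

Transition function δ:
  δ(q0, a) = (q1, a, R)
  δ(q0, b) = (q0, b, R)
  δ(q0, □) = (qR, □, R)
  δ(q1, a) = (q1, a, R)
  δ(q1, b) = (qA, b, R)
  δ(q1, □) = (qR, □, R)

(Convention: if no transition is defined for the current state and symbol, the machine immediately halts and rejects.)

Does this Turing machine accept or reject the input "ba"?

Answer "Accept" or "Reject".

Execution trace:
Initial: [q0]ba
Step 1: δ(q0, b) = (q0, b, R) → b[q0]a
Step 2: δ(q0, a) = (q1, a, R) → ba[q1]□
Step 3: δ(q1, □) = (qR, □, R) → ba□[qR]□

The machine reaches the reject state qR and halts.

Answer: Reject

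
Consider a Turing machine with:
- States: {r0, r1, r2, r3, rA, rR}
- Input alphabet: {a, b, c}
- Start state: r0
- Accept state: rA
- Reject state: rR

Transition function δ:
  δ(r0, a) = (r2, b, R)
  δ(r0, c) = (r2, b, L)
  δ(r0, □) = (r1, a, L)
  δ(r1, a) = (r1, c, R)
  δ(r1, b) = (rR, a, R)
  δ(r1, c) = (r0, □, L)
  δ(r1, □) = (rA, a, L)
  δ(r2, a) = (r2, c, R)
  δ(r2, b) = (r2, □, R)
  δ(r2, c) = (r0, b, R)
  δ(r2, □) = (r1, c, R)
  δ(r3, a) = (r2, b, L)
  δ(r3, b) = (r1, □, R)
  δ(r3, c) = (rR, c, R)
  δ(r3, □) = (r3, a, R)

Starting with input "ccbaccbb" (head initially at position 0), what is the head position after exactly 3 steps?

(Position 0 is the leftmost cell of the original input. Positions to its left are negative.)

Execution trace (head position shown):
Step 0: [r0]ccbaccbb  (head at position 0)
Step 1: move left → [r2]□bcbaccbb  (head at position -1)
Step 2: move right → c[r1]bcbaccbb  (head at position 0)
Step 3: move right → ca[rR]cbaccbb  (head at position 1)

After 3 steps, the head is at position 1.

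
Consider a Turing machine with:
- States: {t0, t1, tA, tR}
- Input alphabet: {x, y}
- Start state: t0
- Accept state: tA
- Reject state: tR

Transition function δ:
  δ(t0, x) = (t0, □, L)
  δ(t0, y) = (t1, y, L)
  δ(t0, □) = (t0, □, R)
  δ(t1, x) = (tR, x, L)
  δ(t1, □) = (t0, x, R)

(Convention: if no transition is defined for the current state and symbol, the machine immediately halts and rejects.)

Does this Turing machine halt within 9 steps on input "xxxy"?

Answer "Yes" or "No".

Execution trace:
Initial: [t0]xxxy
Step 1: δ(t0, x) = (t0, □, L) → [t0]□□xxy
Step 2: δ(t0, □) = (t0, □, R) → □[t0]□xxy
Step 3: δ(t0, □) = (t0, □, R) → □□[t0]xxy
Step 4: δ(t0, x) = (t0, □, L) → □[t0]□□xy
Step 5: δ(t0, □) = (t0, □, R) → □□[t0]□xy
Step 6: δ(t0, □) = (t0, □, R) → □□□[t0]xy
Step 7: δ(t0, x) = (t0, □, L) → □□[t0]□□y
Step 8: δ(t0, □) = (t0, □, R) → □□□[t0]□y
Step 9: δ(t0, □) = (t0, □, R) → □□□□[t0]y

The machine has not reached a halting state after 9 steps.
The machine did not halt within the 9-step bound.

Answer: No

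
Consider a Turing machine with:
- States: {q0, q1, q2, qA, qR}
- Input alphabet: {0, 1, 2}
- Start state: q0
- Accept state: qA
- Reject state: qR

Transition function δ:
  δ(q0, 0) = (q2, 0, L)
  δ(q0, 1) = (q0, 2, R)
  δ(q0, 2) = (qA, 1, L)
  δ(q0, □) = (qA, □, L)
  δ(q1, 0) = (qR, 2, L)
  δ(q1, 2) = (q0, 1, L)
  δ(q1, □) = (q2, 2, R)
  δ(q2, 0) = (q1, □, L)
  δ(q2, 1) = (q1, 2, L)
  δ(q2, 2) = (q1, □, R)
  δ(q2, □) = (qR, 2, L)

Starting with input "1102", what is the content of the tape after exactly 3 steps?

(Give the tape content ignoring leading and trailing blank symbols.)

Execution trace:
Initial: [q0]1102
Step 1: δ(q0, 1) = (q0, 2, R) → 2[q0]102
Step 2: δ(q0, 1) = (q0, 2, R) → 22[q0]02
Step 3: δ(q0, 0) = (q2, 0, L) → 2[q2]202

After 3 steps, the tape (ignoring leading/trailing blanks) is: 2202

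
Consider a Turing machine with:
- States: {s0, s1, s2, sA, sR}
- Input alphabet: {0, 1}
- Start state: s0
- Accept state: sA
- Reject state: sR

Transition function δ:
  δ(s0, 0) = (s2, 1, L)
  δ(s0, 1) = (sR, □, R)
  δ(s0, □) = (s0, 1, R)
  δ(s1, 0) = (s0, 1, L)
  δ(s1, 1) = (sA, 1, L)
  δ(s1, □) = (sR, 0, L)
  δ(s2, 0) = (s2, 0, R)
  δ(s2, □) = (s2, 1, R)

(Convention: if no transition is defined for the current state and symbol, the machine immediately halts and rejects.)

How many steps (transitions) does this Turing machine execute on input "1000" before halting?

Execution trace:
Initial: [s0]1000
Step 1: δ(s0, 1) = (sR, □, R) → □[sR]000

The machine reaches the reject state sR and halts.

The machine executed 1 step before halting.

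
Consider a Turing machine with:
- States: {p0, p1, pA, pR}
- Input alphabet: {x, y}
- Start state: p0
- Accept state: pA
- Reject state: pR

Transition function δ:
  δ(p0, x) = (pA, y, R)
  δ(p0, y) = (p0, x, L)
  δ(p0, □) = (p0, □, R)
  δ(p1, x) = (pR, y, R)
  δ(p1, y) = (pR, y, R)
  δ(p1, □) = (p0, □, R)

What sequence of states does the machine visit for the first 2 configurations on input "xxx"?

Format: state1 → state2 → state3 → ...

Execution trace:
Initial: [p0]xxx
Step 1: δ(p0, x) = (pA, y, R) → y[pA]xx

The machine reaches the accept state pA and halts.

State sequence: p0 → pA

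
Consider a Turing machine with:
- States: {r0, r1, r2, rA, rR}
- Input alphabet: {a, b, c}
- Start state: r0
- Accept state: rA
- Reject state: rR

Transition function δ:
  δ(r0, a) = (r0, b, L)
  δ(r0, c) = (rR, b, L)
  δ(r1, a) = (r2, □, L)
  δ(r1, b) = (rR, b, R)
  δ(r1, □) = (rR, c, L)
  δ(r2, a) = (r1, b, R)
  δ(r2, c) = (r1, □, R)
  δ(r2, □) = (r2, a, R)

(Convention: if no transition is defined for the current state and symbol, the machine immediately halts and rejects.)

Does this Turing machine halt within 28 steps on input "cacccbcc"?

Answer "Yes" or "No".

Execution trace:
Initial: [r0]cacccbcc
Step 1: δ(r0, c) = (rR, b, L) → [rR]□bacccbcc

The machine reaches the reject state rR and halts.
The machine halted after 1 step (within the 28-step bound).

Answer: Yes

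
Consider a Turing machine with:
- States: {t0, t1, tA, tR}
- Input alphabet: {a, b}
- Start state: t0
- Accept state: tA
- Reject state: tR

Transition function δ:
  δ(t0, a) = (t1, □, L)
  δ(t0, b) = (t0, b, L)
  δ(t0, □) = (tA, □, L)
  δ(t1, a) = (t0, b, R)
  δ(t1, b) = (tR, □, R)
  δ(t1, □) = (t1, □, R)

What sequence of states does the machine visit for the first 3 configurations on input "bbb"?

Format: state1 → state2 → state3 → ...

Execution trace:
Initial: [t0]bbb
Step 1: δ(t0, b) = (t0, b, L) → [t0]□bbb
Step 2: δ(t0, □) = (tA, □, L) → [tA]□□bbb

The machine reaches the accept state tA and halts.

State sequence: t0 → t0 → tA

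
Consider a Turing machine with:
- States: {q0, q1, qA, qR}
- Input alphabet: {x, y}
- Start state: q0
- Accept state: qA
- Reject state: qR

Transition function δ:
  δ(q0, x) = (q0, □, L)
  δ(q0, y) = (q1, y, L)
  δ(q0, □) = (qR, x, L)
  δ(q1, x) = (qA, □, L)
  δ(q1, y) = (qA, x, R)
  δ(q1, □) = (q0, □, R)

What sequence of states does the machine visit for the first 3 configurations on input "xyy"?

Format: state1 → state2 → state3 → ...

Execution trace:
Initial: [q0]xyy
Step 1: δ(q0, x) = (q0, □, L) → [q0]□□yy
Step 2: δ(q0, □) = (qR, x, L) → [qR]□x□yy

The machine reaches the reject state qR and halts.

State sequence: q0 → q0 → qR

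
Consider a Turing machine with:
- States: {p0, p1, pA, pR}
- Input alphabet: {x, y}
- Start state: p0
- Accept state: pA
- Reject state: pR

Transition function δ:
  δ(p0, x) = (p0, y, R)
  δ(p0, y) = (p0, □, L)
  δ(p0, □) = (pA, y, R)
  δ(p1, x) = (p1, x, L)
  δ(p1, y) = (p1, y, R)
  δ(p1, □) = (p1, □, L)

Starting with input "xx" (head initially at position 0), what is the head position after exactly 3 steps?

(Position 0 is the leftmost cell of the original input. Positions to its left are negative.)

Execution trace (head position shown):
Step 0: [p0]xx  (head at position 0)
Step 1: move right → y[p0]x  (head at position 1)
Step 2: move right → yy[p0]□  (head at position 2)
Step 3: move right → yyy[pA]□  (head at position 3)

After 3 steps, the head is at position 3.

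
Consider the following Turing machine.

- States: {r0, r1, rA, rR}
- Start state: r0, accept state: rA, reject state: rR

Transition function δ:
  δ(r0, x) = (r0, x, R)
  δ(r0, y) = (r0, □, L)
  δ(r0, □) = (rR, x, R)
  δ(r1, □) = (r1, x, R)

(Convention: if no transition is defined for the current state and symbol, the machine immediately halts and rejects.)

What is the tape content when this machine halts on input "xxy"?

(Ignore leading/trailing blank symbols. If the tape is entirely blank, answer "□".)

Execution trace:
Initial: [r0]xxy
Step 1: δ(r0, x) = (r0, x, R) → x[r0]xy
Step 2: δ(r0, x) = (r0, x, R) → xx[r0]y
Step 3: δ(r0, y) = (r0, □, L) → x[r0]x□
Step 4: δ(r0, x) = (r0, x, R) → xx[r0]□
Step 5: δ(r0, □) = (rR, x, R) → xxx[rR]□

The machine reaches the reject state rR and halts.

Final tape (ignoring leading/trailing blanks): xxx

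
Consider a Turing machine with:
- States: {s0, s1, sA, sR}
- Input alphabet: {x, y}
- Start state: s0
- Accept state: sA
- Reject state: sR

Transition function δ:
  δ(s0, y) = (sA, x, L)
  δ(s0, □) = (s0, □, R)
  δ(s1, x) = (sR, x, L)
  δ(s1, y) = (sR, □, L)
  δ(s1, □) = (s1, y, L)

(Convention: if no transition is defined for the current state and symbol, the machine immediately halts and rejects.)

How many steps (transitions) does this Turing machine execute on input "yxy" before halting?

Execution trace:
Initial: [s0]yxy
Step 1: δ(s0, y) = (sA, x, L) → [sA]□xxy

The machine reaches the accept state sA and halts.

The machine executed 1 step before halting.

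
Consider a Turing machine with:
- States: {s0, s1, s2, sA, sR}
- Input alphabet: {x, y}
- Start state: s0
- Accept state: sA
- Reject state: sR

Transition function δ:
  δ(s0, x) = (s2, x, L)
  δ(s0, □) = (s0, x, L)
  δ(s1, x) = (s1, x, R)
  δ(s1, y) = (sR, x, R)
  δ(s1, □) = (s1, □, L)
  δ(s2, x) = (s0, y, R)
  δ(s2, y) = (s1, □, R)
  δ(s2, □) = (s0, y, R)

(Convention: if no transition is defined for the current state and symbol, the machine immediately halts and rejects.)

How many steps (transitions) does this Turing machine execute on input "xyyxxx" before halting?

Execution trace:
Initial: [s0]xyyxxx
Step 1: δ(s0, x) = (s2, x, L) → [s2]□xyyxxx
Step 2: δ(s2, □) = (s0, y, R) → y[s0]xyyxxx
Step 3: δ(s0, x) = (s2, x, L) → [s2]yxyyxxx
Step 4: δ(s2, y) = (s1, □, R) → □[s1]xyyxxx
Step 5: δ(s1, x) = (s1, x, R) → □x[s1]yyxxx
Step 6: δ(s1, y) = (sR, x, R) → □xx[sR]yxxx

The machine reaches the reject state sR and halts.

The machine executed 6 steps before halting.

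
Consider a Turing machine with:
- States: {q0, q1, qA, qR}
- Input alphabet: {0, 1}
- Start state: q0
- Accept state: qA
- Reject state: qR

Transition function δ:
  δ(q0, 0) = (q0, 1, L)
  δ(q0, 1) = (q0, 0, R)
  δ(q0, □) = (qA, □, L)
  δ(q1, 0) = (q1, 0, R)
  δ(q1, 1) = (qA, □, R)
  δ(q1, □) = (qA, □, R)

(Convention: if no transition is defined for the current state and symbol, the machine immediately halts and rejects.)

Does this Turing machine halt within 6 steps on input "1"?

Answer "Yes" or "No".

Execution trace:
Initial: [q0]1
Step 1: δ(q0, 1) = (q0, 0, R) → 0[q0]□
Step 2: δ(q0, □) = (qA, □, L) → [qA]0□

The machine reaches the accept state qA and halts.
The machine halted after 2 steps (within the 6-step bound).

Answer: Yes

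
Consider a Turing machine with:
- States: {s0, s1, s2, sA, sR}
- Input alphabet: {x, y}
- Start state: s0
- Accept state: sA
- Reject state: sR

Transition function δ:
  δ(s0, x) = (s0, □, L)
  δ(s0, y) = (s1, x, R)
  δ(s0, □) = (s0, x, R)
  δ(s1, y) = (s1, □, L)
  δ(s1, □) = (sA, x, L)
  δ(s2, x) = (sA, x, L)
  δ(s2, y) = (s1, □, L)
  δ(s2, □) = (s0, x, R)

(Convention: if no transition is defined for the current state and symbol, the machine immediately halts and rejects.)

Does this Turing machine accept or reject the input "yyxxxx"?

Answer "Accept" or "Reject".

Execution trace:
Initial: [s0]yyxxxx
Step 1: δ(s0, y) = (s1, x, R) → x[s1]yxxxx
Step 2: δ(s1, y) = (s1, □, L) → [s1]x□xxxx

No transition is defined for δ(s1, x). By convention the machine halts and rejects.

Answer: Reject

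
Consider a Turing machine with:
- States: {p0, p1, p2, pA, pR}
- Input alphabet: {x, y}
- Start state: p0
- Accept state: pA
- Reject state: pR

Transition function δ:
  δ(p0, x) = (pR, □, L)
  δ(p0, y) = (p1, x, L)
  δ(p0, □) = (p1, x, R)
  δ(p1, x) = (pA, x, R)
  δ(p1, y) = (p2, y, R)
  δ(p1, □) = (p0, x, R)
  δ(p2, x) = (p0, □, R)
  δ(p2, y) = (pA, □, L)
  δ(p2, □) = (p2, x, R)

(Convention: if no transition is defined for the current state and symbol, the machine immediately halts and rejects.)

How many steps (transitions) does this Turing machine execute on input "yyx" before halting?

Execution trace:
Initial: [p0]yyx
Step 1: δ(p0, y) = (p1, x, L) → [p1]□xyx
Step 2: δ(p1, □) = (p0, x, R) → x[p0]xyx
Step 3: δ(p0, x) = (pR, □, L) → [pR]x□yx

The machine reaches the reject state pR and halts.

The machine executed 3 steps before halting.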